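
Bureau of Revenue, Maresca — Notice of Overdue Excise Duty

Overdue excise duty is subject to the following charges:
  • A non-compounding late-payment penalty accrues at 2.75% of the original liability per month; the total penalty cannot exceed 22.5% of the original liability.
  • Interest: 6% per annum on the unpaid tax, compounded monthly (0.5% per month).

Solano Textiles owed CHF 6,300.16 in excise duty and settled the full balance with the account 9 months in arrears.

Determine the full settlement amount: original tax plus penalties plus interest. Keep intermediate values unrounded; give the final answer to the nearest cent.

CHF 8,006.94

Penalty (uncapped): 9 × 2.75% × CHF 6,300.16 = CHF 1,559.29…; cap = 22.5% × CHF 6,300.16 = CHF 1,417.54… → penalty = CHF 1,417.54…
Interest: CHF 6,300.16 × ((1 + 0.005)^9 − 1) = CHF 6,300.16 × 0.0459106… = CHF 289.2440…
Total = CHF 6,300.16 + CHF 1,417.5360 + CHF 289.2440… = CHF 8,006.94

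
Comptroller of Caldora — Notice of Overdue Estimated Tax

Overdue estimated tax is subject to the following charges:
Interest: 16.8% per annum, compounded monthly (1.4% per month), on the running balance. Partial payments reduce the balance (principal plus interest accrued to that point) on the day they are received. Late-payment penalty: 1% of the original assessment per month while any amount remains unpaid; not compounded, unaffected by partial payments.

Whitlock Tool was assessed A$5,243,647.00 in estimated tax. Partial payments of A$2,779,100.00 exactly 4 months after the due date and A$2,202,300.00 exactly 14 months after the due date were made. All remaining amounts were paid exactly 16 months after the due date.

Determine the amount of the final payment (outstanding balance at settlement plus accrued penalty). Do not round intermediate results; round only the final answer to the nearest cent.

Balance at month 4: A$5,243,647.0000 × (1 + 0.014)^4 = A$5,543,515.5166…
After A$2,779,100.00 payment: A$5,543,515.5166… − A$2,779,100.00 = A$2,764,415.5166…
Balance at month 14: A$2,764,415.5166… × (1 + 0.014)^10 = A$3,176,748.7811…
After A$2,202,300.00 payment: A$3,176,748.7811… − A$2,202,300.00 = A$974,448.7811…
Balance at month 16: A$974,448.7811… × (1 + 0.014)^2 = A$1,001,924.3389…
Penalty: 16 × 1% × A$5,243,647.00 = A$838,983.52
Final settlement = outstanding balance + penalty = A$1,001,924.3389… + A$838,983.52 = A$1,840,907.86

A$1,840,907.86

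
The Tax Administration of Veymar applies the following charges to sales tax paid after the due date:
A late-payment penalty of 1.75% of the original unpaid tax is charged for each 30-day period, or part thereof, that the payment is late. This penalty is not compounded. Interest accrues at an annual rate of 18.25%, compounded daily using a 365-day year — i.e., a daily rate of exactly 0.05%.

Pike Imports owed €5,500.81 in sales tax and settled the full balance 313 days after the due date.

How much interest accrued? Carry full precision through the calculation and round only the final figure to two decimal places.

€931.64

Interest: €5,500.81 × ((1 + 0.0005)^313 − 1) = €5,500.81 × 0.16936503… = €931.6448…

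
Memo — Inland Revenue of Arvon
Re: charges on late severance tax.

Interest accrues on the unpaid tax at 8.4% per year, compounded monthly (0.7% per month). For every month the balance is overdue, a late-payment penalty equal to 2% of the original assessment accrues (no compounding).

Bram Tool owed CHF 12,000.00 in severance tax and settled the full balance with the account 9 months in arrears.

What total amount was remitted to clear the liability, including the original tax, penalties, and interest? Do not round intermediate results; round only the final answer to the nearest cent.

Late-payment penalty: 9 × 2% × CHF 12,000.00 = CHF 2,160.00
Interest: CHF 12,000.00 × ((1 + 0.007)^9 − 1) = CHF 12,000.00 × 0.0647931… = CHF 777.5174…
Total = CHF 12,000.00 + CHF 2,160.0000 + CHF 777.5174… = CHF 14,937.52

CHF 14,937.52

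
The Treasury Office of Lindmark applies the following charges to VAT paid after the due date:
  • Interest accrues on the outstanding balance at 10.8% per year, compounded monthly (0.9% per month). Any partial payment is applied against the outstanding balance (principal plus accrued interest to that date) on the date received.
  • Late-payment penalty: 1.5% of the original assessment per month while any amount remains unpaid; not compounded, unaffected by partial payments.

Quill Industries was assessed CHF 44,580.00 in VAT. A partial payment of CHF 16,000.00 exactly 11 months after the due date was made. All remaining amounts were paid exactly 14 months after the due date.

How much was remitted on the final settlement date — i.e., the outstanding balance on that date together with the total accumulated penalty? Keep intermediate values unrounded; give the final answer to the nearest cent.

CHF 43,463.71

Balance at month 11: CHF 44,580.0000 × (1 + 0.009)^11 = CHF 49,197.4840…
After CHF 16,000.00 payment: CHF 49,197.4840… − CHF 16,000.00 = CHF 33,197.4840…
Balance at month 14: CHF 33,197.4840… × (1 + 0.009)^3 = CHF 34,101.9072…
Penalty: 14 × 1.5% × CHF 44,580.00 = CHF 9,361.80
Final settlement = outstanding balance + penalty = CHF 34,101.9072… + CHF 9,361.80 = CHF 43,463.71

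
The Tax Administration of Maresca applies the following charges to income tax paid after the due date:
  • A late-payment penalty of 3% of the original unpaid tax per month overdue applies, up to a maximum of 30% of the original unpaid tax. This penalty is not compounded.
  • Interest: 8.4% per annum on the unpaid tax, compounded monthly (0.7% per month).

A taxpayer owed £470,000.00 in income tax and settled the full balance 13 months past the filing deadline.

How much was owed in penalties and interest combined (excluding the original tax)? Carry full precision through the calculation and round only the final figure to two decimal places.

Penalty (uncapped): 13 × 3% × £470,000.00 = £183,300.00; cap = 30% × £470,000.00 = £141,000.00 → penalty = £141,000.00
Interest: £470,000.00 × ((1 + 0.007)^13 − 1) = £470,000.00 × 0.0949218… = £44,613.2632…
Penalties + interest = £141,000.0000 + £44,613.2632… = £185,613.26

£185,613.26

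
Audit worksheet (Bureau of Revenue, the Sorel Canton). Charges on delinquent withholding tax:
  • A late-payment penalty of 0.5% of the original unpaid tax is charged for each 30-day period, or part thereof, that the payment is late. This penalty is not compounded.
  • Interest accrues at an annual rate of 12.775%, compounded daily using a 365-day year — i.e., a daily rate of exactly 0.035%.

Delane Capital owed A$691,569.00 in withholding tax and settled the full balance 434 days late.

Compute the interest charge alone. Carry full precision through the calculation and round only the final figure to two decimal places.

A$113,426.23

Interest: A$691,569.00 × ((1 + 0.00035)^434 − 1) = A$691,569.00 × 0.16401289… = A$113,426.2308…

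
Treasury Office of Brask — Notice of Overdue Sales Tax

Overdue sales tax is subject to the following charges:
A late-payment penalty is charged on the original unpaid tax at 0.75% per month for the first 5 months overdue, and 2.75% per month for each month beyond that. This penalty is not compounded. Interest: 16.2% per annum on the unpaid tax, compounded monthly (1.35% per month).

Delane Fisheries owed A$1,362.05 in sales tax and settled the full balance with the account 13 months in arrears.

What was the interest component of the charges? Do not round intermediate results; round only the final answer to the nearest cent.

Interest: A$1,362.05 × ((1 + 0.0135)^13 − 1) = A$1,362.05 × 0.1904435… = A$259.3936…

A$259.39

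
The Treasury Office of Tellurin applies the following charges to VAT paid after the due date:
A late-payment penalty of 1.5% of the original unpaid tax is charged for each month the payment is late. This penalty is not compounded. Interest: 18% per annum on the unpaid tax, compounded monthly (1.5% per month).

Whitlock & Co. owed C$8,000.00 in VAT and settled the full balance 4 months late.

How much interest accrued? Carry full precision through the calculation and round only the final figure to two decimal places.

C$490.91

Interest: C$8,000.00 × ((1 + 0.015)^4 − 1) = C$8,000.00 × 0.0613636… = C$490.9084…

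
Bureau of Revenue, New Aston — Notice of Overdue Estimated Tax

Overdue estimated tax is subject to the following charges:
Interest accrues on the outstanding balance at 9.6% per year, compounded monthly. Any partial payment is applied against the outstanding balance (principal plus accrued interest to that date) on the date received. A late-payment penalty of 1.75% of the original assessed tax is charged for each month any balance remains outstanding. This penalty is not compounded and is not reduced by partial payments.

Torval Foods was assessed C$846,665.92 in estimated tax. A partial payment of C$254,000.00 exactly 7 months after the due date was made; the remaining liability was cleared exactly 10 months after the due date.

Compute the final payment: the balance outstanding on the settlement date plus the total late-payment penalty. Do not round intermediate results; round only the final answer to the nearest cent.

C$804,911.98

Monthly rate = 9.6% ÷ 12 = 0.8%
Balance at month 7: C$846,665.9200 × (1 + 0.008)^7 = C$895,232.4247…
After C$254,000.00 payment: C$895,232.4247… − C$254,000.00 = C$641,232.4247…
Balance at month 10: C$641,232.4247… × (1 + 0.008)^3 = C$656,745.4479…
Penalty: 10 × 1.75% × C$846,665.92 = C$148,166.54…
Final settlement = outstanding balance + penalty = C$656,745.4479… + C$148,166.54… = C$804,911.98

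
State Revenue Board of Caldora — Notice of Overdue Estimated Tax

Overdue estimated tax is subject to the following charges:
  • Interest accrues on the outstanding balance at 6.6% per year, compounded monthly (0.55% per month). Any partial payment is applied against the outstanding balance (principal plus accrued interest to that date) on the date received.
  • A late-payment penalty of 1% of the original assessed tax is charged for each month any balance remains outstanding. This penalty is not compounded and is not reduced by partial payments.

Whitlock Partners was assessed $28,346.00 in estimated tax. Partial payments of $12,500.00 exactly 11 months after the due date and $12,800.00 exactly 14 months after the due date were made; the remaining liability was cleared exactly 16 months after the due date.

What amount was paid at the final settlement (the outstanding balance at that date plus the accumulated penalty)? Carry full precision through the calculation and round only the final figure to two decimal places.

$9,692.65

Balance at month 11: $28,346.0000 × (1 + 0.0055)^11 = $30,108.8804…
After $12,500.00 payment: $30,108.8804… − $12,500.00 = $17,608.8804…
Balance at month 14: $17,608.8804… × (1 + 0.0055)^3 = $17,901.0279…
After $12,800.00 payment: $17,901.0279… − $12,800.00 = $5,101.0279…
Balance at month 16: $5,101.0279… × (1 + 0.0055)^2 = $5,157.2935…
Penalty: 16 × 1% × $28,346.00 = $4,535.36
Final settlement = outstanding balance + penalty = $5,157.2935… + $4,535.36 = $9,692.65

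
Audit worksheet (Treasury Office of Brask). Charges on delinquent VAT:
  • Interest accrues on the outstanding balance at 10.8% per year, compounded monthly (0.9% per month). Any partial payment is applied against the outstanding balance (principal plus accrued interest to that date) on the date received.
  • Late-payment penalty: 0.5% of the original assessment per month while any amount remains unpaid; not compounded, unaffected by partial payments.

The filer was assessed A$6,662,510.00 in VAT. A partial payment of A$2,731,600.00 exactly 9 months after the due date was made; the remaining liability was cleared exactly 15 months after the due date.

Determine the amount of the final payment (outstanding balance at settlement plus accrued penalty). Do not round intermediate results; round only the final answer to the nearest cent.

A$5,238,107.15

Balance at month 9: A$6,662,510.0000 × (1 + 0.009)^9 = A$7,222,014.7323…
After A$2,731,600.00 payment: A$7,222,014.7323… − A$2,731,600.00 = A$4,490,414.7323…
Balance at month 15: A$4,490,414.7323… × (1 + 0.009)^6 = A$4,738,418.8955…
Penalty: 15 × 0.5% × A$6,662,510.00 = A$499,688.25
Final settlement = outstanding balance + penalty = A$4,738,418.8955… + A$499,688.25 = A$5,238,107.15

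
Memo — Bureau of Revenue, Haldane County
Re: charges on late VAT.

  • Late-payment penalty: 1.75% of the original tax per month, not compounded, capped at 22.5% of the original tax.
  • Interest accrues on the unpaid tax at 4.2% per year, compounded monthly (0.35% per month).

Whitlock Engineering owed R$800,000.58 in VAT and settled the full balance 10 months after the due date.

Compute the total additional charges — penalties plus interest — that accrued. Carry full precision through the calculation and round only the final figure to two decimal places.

R$168,445.26

Penalty: 10 × 1.75% × R$800,000.58 = R$140,000.10… (below the 22.5% cap of R$180,000.13…)
Interest: R$800,000.58 × ((1 + 0.0035)^10 − 1) = R$800,000.58 × 0.0355564… = R$28,445.1619…
Penalties + interest = R$140,000.1015 + R$28,445.1619… = R$168,445.26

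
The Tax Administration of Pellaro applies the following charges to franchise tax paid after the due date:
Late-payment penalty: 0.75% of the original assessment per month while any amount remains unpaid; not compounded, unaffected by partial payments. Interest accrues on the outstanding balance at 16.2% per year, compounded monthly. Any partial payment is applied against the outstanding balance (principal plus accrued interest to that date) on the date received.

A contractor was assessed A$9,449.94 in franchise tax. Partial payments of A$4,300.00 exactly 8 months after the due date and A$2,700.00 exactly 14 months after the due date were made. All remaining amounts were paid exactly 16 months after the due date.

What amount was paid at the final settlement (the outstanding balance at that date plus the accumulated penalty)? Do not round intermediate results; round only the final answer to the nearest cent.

Monthly rate = 16.2% ÷ 12 = 1.35%
Balance at month 8: A$9,449.9400 × (1 + 0.0135)^8 = A$10,520.0808…
After A$4,300.00 payment: A$10,520.0808… − A$4,300.00 = A$6,220.0808…
Balance at month 14: A$6,220.0808… × (1 + 0.0135)^6 = A$6,741.2207…
After A$2,700.00 payment: A$6,741.2207… − A$2,700.00 = A$4,041.2207…
Balance at month 16: A$4,041.2207… × (1 + 0.0135)^2 = A$4,151.0701…
Penalty: 16 × 0.75% × A$9,449.94 = A$1,133.99…
Final settlement = outstanding balance + penalty = A$4,151.0701… + A$1,133.99… = A$5,285.06

A$5,285.06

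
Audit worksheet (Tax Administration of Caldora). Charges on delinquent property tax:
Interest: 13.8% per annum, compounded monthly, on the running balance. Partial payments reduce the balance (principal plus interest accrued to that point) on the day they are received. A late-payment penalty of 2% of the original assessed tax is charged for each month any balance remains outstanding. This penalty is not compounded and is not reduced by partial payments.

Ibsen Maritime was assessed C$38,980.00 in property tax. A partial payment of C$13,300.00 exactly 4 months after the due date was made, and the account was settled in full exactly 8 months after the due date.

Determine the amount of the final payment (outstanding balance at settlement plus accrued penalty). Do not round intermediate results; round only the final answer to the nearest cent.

Monthly rate = 13.8% ÷ 12 = 1.15%
Balance at month 4: C$38,980.0000 × (1 + 0.0115)^4 = C$40,804.2484…
After C$13,300.00 payment: C$40,804.2484… − C$13,300.00 = C$27,504.2484…
Balance at month 8: C$27,504.2484… × (1 + 0.0115)^4 = C$28,791.4363…
Penalty: 8 × 2% × C$38,980.00 = C$6,236.80
Final settlement = outstanding balance + penalty = C$28,791.4363… + C$6,236.80 = C$35,028.24

C$35,028.24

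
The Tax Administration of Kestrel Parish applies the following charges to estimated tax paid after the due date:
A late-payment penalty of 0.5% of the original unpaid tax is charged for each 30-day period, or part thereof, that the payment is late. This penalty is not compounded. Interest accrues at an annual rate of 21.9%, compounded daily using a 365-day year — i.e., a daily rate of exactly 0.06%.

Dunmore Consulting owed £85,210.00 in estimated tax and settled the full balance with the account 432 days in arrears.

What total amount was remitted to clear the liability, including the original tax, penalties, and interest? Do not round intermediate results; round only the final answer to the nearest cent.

£116,805.21

Penalty periods: ⌈432/30⌉ = 15; penalty = 15 × 0.5% × £85,210.00 = £6,390.75
Interest: £85,210.00 × ((1 + 0.0006)^432 − 1) = £85,210.00 × 0.29579223… = £25,204.4562…
Total = £85,210.00 + £6,390.7500 + £25,204.4562… = £116,805.21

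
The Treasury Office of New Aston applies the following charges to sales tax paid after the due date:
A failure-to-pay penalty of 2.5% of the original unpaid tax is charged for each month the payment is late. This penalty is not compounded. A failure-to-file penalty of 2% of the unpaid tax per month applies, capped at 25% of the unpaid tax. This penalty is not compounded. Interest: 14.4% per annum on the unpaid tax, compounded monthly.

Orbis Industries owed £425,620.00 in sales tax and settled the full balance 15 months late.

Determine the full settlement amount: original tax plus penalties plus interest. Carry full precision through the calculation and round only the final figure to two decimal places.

Failure-to-file: 15 × 2% × £425,620.00 = £127,686.00, capped at 25% × £425,620.00 = £106,405.00
Failure-to-pay penalty = 2.5% × £425,620.00 × 15 mo = £159,607.50
Interest (14.4%/yr ÷ 12 = 1.2%/month): £425,620.00 × ((1 + 0.012)^15 − 1) = £83,393.9854…
Total = £425,620.00 + £266,012.5000 + £83,393.9854… = £775,026.49

£775,026.49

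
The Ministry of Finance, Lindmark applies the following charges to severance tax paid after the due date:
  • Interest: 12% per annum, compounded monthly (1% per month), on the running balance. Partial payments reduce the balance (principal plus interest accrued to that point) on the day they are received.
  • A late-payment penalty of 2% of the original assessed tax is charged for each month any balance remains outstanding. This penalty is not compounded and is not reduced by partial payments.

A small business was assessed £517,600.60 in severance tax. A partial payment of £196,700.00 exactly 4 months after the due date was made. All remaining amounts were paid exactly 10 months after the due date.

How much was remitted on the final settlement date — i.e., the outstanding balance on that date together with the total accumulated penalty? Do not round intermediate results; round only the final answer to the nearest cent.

Balance at month 4: £517,600.6000 × (1 + 0.01)^4 = £538,617.2599…
After £196,700.00 payment: £538,617.2599… − £196,700.00 = £341,917.2599…
Balance at month 10: £341,917.2599… × (1 + 0.01)^6 = £362,952.0613…
Penalty: 10 × 2% × £517,600.60 = £103,520.12
Final settlement = outstanding balance + penalty = £362,952.0613… + £103,520.12 = £466,472.18

£466,472.18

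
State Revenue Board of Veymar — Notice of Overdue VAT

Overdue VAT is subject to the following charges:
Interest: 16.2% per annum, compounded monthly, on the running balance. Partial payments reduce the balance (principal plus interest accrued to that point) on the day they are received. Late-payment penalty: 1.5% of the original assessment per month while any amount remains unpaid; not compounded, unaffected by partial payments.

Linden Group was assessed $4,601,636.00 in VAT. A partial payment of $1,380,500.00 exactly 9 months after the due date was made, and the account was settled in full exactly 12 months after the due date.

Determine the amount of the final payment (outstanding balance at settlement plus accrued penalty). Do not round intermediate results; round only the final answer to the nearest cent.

Monthly rate = 16.2% ÷ 12 = 1.35%
Balance at month 9: $4,601,636.0000 × (1 + 0.0135)^9 = $5,191,896.6554…
After $1,380,500.00 payment: $5,191,896.6554… − $1,380,500.00 = $3,811,396.6554…
Balance at month 12: $3,811,396.6554… × (1 + 0.0135)^3 = $3,967,851.4786…
Penalty: 12 × 1.5% × $4,601,636.00 = $828,294.48
Final settlement = outstanding balance + penalty = $3,967,851.4786… + $828,294.48 = $4,796,145.96

$4,796,145.96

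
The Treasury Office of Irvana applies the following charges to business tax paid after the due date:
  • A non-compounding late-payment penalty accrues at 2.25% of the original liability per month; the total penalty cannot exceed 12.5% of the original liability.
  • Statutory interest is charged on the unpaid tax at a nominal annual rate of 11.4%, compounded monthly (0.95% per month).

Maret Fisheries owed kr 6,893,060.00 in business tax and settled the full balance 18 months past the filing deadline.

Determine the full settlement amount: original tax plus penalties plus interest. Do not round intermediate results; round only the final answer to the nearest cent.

Penalty (uncapped): 18 × 2.25% × kr 6,893,060.00 = kr 2,791,689.30; cap = 12.5% × kr 6,893,060.00 = kr 861,632.50 → penalty = kr 861,632.50
Interest: kr 6,893,060.00 × ((1 + 0.0095)^18 − 1) = kr 6,893,060.00 × 0.1855335… = kr 1,278,893.3320…
Total = kr 6,893,060.00 + kr 861,632.5000 + kr 1,278,893.3320… = kr 9,033,585.83

kr 9,033,585.83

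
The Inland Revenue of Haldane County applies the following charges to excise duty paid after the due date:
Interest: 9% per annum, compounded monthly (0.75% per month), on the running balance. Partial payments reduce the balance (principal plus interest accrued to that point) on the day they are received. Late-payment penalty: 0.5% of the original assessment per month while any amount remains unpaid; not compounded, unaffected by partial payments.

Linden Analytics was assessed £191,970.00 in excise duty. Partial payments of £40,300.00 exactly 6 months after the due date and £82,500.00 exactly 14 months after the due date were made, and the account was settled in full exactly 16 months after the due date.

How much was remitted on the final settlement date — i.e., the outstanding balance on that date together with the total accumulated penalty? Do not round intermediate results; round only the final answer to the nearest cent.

£104,537.56

Balance at month 6: £191,970.0000 × (1 + 0.0075)^6 = £200,772.2536…
After £40,300.00 payment: £200,772.2536… − £40,300.00 = £160,472.2536…
Balance at month 14: £160,472.2536… × (1 + 0.0075)^8 = £170,357.1595…
After £82,500.00 payment: £170,357.1595… − £82,500.00 = £87,857.1595…
Balance at month 16: £87,857.1595… × (1 + 0.0075)^2 = £89,179.9589…
Penalty: 16 × 0.5% × £191,970.00 = £15,357.60
Final settlement = outstanding balance + penalty = £89,179.9589… + £15,357.60 = £104,537.56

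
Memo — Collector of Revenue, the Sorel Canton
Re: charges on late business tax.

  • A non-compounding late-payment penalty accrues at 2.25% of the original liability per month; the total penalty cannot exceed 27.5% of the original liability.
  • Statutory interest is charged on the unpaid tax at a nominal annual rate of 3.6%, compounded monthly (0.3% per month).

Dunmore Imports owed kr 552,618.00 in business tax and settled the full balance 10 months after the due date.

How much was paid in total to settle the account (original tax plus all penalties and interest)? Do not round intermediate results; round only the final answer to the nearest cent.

kr 693,761.20

Penalty: 10 × 2.25% × kr 552,618.00 = kr 124,339.05 (below the 27.5% cap of kr 151,969.95)
Interest: kr 552,618.00 × ((1 + 0.003)^10 − 1) = kr 552,618.00 × 0.0304083… = kr 16,804.1502…
Total = kr 552,618.00 + kr 124,339.0500 + kr 16,804.1502… = kr 693,761.20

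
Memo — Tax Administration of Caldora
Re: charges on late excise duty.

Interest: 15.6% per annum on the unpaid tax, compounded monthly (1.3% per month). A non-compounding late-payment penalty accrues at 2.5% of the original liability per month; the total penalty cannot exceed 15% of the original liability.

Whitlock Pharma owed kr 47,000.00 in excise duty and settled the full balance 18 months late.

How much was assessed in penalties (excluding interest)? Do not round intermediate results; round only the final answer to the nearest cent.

Penalty (uncapped): 18 × 2.5% × kr 47,000.00 = kr 21,150.00; cap = 15% × kr 47,000.00 = kr 7,050.00 → penalty = kr 7,050.00

kr 7,050.00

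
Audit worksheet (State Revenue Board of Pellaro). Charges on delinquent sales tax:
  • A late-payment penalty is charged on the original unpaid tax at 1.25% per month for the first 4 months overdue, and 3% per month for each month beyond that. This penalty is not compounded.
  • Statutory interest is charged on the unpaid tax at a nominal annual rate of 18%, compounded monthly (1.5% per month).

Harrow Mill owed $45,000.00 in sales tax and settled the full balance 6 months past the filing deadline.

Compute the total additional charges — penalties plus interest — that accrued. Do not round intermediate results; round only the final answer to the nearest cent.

Penalty, months 1–4: 4 × 1.25% × $45,000.00 = $2,250.00
Penalty, months 5–6: 2 × 3% × $45,000.00 = $2,700.00
Interest: $45,000.00 × ((1 + 0.015)^6 − 1) = $45,000.00 × 0.0934433… = $4,204.9469…
Penalties + interest = $4,950.0000 + $4,204.9469… = $9,154.95

$9,154.95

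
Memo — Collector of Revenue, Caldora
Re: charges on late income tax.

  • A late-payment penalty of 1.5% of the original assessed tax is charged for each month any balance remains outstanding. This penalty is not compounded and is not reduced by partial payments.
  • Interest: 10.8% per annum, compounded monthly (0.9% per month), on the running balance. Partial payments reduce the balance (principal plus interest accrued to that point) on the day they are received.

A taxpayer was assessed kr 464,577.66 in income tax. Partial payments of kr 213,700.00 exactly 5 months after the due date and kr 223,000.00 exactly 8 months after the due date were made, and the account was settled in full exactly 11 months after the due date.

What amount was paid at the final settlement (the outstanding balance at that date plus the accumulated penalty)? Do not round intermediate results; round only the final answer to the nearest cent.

Balance at month 5: kr 464,577.6600 × (1 + 0.009)^5 = kr 485,863.3646…
After kr 213,700.00 payment: kr 485,863.3646… − kr 213,700.00 = kr 272,163.3646…
Balance at month 8: kr 272,163.3646… × (1 + 0.009)^3 = kr 279,578.1096…
After kr 223,000.00 payment: kr 279,578.1096… − kr 223,000.00 = kr 56,578.1096…
Balance at month 11: kr 56,578.1096… × (1 + 0.009)^3 = kr 58,119.5083…
Penalty: 11 × 1.5% × kr 464,577.66 = kr 76,655.31…
Final settlement = outstanding balance + penalty = kr 58,119.5083… + kr 76,655.31… = kr 134,774.82

kr 134,774.82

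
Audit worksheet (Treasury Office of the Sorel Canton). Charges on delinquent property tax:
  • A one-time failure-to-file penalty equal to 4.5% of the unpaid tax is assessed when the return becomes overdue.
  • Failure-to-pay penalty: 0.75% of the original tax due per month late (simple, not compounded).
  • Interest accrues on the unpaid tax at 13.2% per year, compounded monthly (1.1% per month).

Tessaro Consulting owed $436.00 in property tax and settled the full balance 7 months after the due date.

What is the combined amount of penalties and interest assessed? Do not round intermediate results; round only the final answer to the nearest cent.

Failure-to-file penalty: 4.5% × $436.00 = $19.62
Failure-to-pay penalty: 7 × 0.75% × $436.00 = $22.89
Interest: $436.00 × ((1 + 0.011)^7 − 1) = $436.00 × 0.0795881… = $34.7004…
Penalties + interest = $42.5100 + $34.7004… = $77.21

$77.21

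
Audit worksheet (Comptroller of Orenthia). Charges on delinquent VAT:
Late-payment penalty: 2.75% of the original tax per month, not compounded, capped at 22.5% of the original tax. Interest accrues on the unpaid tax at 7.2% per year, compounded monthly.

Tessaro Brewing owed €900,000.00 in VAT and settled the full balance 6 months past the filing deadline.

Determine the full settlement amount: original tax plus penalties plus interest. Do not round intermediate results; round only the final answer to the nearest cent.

€1,081,389.91

Penalty: 6 × 2.75% × €900,000.00 = €148,500.00 (below the 22.5% cap of €202,500.00)
Interest (7.2%/yr ÷ 12 = 0.6%/month): €900,000.00 × ((1 + 0.006)^6 − 1) = €32,889.9055…
Total = €900,000.00 + €148,500.0000 + €32,889.9055… = €1,081,389.91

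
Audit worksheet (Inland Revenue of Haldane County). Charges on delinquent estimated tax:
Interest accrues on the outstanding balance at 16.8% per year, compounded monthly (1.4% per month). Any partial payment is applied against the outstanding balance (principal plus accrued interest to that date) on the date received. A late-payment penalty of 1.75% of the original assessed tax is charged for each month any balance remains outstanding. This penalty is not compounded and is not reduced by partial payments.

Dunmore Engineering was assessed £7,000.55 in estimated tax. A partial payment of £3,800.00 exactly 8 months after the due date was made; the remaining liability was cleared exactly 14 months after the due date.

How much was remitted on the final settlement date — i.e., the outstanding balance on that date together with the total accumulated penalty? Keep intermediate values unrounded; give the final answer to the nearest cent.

Balance at month 8: £7,000.5500 × (1 + 0.014)^8 = £7,824.1254…
After £3,800.00 payment: £7,824.1254… − £3,800.00 = £4,024.1254…
Balance at month 14: £4,024.1254… × (1 + 0.014)^6 = £4,374.2060…
Penalty: 14 × 1.75% × £7,000.55 = £1,715.13…
Final settlement = outstanding balance + penalty = £4,374.2060… + £1,715.13… = £6,089.34

£6,089.34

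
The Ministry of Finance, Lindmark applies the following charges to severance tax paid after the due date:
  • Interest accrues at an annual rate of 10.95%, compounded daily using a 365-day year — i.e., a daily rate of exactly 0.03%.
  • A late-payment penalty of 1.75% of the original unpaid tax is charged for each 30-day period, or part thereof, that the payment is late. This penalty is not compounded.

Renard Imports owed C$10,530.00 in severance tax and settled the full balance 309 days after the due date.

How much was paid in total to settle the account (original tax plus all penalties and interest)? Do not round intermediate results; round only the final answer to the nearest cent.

Penalty periods: ⌈309/30⌉ = 11; penalty = 11 × 1.75% × C$10,530.00 = C$2,027.03…
Interest: C$10,530.00 × ((1 + 0.0003)^309 − 1) = C$10,530.00 × 0.09711729… = C$1,022.6451…
Total = C$10,530.00 + C$2,027.0250 + C$1,022.6451… = C$13,579.67

C$13,579.67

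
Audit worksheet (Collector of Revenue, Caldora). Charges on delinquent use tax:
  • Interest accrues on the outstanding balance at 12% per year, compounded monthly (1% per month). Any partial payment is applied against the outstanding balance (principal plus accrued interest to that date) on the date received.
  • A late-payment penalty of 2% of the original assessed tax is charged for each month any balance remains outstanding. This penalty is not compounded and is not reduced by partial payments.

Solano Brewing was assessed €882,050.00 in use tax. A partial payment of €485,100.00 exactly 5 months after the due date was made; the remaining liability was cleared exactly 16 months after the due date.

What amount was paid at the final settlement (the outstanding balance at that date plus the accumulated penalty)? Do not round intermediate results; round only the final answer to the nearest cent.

Balance at month 5: €882,050.0000 × (1 + 0.01)^5 = €927,043.4147…
After €485,100.00 payment: €927,043.4147… − €485,100.00 = €441,943.4147…
Balance at month 16: €441,943.4147… × (1 + 0.01)^11 = €493,062.2788…
Penalty: 16 × 2% × €882,050.00 = €282,256.00
Final settlement = outstanding balance + penalty = €493,062.2788… + €282,256.00 = €775,318.28

€775,318.28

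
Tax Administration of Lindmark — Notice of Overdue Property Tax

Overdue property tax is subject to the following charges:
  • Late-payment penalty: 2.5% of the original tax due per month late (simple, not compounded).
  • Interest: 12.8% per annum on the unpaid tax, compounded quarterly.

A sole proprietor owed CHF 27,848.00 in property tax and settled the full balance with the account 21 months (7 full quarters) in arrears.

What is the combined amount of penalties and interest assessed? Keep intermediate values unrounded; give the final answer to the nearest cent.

CHF 21,489.98

Late-payment penalty: 21 × 2.5% × CHF 27,848.00 = CHF 14,620.20
Interest (12.8%/yr ÷ 4 = 3.2%/quarter): CHF 27,848.00 × ((1 + 0.032)^7 − 1) = CHF 6,869.7756…
Penalties + interest = CHF 14,620.2000 + CHF 6,869.7756… = CHF 21,489.98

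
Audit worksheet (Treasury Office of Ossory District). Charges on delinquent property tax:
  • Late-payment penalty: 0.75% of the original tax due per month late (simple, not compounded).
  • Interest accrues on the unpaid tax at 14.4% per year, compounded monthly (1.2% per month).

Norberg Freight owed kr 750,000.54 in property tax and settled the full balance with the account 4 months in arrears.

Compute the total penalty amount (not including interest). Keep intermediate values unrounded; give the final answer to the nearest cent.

Late-payment penalty = 0.75% × kr 750,000.54 × 4 mo = kr 22,500.02…

kr 22,500.02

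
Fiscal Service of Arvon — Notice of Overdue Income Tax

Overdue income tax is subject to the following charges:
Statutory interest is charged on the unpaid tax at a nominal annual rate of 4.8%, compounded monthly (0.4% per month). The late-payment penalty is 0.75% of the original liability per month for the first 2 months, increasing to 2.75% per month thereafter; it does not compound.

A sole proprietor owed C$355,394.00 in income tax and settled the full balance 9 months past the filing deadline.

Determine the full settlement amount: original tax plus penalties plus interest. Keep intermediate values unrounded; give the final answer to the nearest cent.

C$442,139.07

Penalty, months 1–2: 2 × 0.75% × C$355,394.00 = C$5,330.91
Penalty, months 3–9: 7 × 2.75% × C$355,394.00 = C$68,413.35…
Interest: C$355,394.00 × ((1 + 0.004)^9 − 1) = C$355,394.00 × 0.0365814… = C$13,000.8131…
Total = C$355,394.00 + C$73,744.2550 + C$13,000.8131… = C$442,139.07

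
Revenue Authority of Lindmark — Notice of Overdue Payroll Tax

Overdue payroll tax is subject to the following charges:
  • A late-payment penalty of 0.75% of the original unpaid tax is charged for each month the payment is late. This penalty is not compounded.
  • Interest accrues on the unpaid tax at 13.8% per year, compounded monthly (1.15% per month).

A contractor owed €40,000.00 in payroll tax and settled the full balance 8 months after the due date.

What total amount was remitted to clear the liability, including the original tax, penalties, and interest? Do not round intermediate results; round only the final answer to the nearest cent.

€46,231.58

Late-payment penalty = 0.75% × €40,000.00 × 8 mo = €2,400.00
Interest: €40,000.00 × ((1 + 0.0115)^8 − 1) = €40,000.00 × 0.0957894… = €3,831.5762…
Total = €40,000.00 + €2,400.0000 + €3,831.5762… = €46,231.58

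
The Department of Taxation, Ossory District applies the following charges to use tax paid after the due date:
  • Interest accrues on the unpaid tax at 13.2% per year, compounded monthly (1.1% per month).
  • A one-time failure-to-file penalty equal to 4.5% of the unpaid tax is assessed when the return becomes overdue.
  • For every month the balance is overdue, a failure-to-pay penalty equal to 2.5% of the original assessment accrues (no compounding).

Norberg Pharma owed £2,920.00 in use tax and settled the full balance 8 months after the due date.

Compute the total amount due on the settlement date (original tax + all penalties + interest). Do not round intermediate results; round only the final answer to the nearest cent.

£3,902.47

Failure-to-file penalty: 4.5% × £2,920.00 = £131.40
Failure-to-pay penalty = 2.5% × £2,920.00 × 8 mo = £584.00
Interest: £2,920.00 × ((1 + 0.011)^8 − 1) = £2,920.00 × 0.0914636… = £267.0736…
Total = £2,920.00 + £715.4000 + £267.0736… = £3,902.47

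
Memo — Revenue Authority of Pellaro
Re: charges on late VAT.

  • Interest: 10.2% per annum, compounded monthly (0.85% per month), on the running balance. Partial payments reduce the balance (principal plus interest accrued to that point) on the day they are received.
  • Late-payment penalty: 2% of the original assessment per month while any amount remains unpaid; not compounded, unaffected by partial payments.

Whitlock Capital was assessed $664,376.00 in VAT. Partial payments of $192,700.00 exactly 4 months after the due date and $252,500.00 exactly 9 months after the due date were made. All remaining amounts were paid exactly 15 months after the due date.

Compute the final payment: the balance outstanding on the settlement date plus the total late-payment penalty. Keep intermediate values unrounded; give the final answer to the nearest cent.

Balance at month 4: $664,376.0000 × (1 + 0.0085)^4 = $687,254.4265…
After $192,700.00 payment: $687,254.4265… − $192,700.00 = $494,554.4265…
Balance at month 9: $494,554.4265… × (1 + 0.0085)^5 = $515,933.3553…
After $252,500.00 payment: $515,933.3553… − $252,500.00 = $263,433.3553…
Balance at month 15: $263,433.3553… × (1 + 0.0085)^6 = $277,157.2087…
Penalty: 15 × 2% × $664,376.00 = $199,312.80
Final settlement = outstanding balance + penalty = $277,157.2087… + $199,312.80 = $476,470.01

$476,470.01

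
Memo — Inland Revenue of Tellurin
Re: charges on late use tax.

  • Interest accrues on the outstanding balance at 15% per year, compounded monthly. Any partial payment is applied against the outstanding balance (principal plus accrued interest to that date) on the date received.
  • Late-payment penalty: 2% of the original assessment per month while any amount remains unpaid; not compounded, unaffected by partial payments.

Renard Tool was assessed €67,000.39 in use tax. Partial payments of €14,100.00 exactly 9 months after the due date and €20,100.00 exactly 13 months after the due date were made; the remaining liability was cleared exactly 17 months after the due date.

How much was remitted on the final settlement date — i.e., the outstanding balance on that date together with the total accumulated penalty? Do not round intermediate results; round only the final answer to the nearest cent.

Monthly rate = 15% ÷ 12 = 1.25%
Balance at month 9: €67,000.3900 × (1 + 0.0125)^9 = €74,926.0120…
After €14,100.00 payment: €74,926.0120… − €14,100.00 = €60,826.0120…
Balance at month 13: €60,826.0120… × (1 + 0.0125)^4 = €63,924.8137…
After €20,100.00 payment: €63,924.8137… − €20,100.00 = €43,824.8137…
Balance at month 17: €43,824.8137… × (1 + 0.0125)^4 = €46,057.4836…
Penalty: 17 × 2% × €67,000.39 = €22,780.13…
Final settlement = outstanding balance + penalty = €46,057.4836… + €22,780.13… = €68,837.62

€68,837.62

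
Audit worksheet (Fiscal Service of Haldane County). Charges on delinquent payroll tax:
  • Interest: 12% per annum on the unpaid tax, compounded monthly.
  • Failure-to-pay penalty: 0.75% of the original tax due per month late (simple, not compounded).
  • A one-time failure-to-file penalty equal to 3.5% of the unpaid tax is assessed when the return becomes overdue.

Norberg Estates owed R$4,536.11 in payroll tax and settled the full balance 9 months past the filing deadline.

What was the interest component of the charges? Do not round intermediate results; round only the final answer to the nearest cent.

R$424.97

Interest (12%/yr ÷ 12 = 1%/month): R$4,536.11 × ((1 + 0.01)^9 − 1) = R$424.9667…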